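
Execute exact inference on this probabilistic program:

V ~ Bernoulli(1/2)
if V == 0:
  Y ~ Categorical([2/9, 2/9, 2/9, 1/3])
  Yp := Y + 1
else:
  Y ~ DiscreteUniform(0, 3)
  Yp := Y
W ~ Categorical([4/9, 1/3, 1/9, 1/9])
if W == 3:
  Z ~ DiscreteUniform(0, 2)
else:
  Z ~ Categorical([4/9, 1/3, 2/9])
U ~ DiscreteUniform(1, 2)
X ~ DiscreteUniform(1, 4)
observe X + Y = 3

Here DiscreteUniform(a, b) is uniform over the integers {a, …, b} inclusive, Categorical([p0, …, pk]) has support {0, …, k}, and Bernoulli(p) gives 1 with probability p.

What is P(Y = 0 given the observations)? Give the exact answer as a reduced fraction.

Enumerate traces; 144 have nonzero weight after conditioning:
  (V=0, Y=0, W=0, Z=0, U=1, X=3) weight 2/729
  (V=0, Y=0, W=0, Z=0, U=2, X=3) weight 2/729
  (V=0, Y=0, W=0, Z=1, U=1, X=3) weight 1/486
  (V=0, Y=0, W=0, Z=1, U=2, X=3) weight 1/486
  (V=0, Y=0, W=0, Z=2, U=1, X=3) weight 1/729
  (V=0, Y=0, W=0, Z=2, U=2, X=3) weight 1/729
  (V=0, Y=0, W=1, Z=0, U=1, X=3) weight 1/486
  (V=0, Y=0, W=1, Z=0, U=2, X=3) weight 1/486
  (V=0, Y=1, W=0, Z=0, U=1, X=2) weight 2/729
  (V=0, Y=2, W=0, Z=0, U=1, X=1) weight 2/729
  … 134 more
Group by Y:
  weight(Y=0) = 17/288
  weight(Y=1) = 17/288
  weight(Y=2) = 17/288
Total weight = 17/288 + 17/288 + 17/288 = 17/96
P(Y=0 | obs) = 17/288 / 17/96 = 1/3
P(Y=1 | obs) = 17/288 / 17/96 = 1/3
P(Y=2 | obs) = 17/288 / 17/96 = 1/3

P(Y = 0 | obs) = 1/3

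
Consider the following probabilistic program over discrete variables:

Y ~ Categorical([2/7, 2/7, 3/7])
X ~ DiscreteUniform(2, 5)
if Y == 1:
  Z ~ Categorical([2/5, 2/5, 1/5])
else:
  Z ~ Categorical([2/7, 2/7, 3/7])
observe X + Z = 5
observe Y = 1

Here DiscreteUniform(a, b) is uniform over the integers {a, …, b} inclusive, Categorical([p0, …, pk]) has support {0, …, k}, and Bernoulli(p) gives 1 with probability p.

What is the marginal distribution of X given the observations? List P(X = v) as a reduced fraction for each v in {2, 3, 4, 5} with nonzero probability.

Enumerate traces; 3 have nonzero weight after conditioning:
  (Y=1, X=3, Z=2) weight 1/70
  (Y=1, X=4, Z=1) weight 1/35
  (Y=1, X=5, Z=0) weight 1/35
Group by X:
  weight(X=3) = 1/70
  weight(X=4) = 1/35
  weight(X=5) = 1/35
Total weight = 1/70 + 1/35 + 1/35 = 1/14
P(X=3 | obs) = 1/70 / 1/14 = 1/5
P(X=4 | obs) = 1/35 / 1/14 = 2/5
P(X=5 | obs) = 1/35 / 1/14 = 2/5

P(X=3) = 1/5, P(X=4) = 2/5, P(X=5) = 2/5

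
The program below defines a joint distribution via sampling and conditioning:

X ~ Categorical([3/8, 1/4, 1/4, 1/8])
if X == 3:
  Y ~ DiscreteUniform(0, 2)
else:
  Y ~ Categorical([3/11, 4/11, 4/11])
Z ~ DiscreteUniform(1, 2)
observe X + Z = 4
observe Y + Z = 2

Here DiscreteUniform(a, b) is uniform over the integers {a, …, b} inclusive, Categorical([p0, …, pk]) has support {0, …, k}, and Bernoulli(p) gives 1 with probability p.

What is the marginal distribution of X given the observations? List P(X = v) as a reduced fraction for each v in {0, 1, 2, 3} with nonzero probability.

Enumerate traces; 2 have nonzero weight after conditioning:
  (X=2, Y=0, Z=2) weight 3/88
  (X=3, Y=1, Z=1) weight 1/48
Group by X:
  weight(X=2) = 3/88
  weight(X=3) = 1/48
Total weight = 3/88 + 1/48 = 29/528
P(X=2 | obs) = 3/88 / 29/528 = 18/29
P(X=3 | obs) = 1/48 / 29/528 = 11/29

P(X=2) = 18/29, P(X=3) = 11/29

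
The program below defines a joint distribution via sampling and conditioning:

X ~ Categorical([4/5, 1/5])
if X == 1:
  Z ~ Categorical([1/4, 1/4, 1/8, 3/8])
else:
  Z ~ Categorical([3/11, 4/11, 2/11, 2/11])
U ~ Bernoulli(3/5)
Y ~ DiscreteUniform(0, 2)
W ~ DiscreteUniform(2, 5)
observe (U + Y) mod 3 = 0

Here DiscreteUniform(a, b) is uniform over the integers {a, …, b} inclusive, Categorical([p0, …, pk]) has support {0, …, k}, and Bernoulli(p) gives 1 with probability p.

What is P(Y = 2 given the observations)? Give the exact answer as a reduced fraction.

P(Y = 2 | obs) = 3/5

Enumerate traces; 64 have nonzero weight after conditioning:
  (X=0, Z=0, U=0, Y=0, W=2) weight 2/275
  (X=0, Z=0, U=0, Y=0, W=3) weight 2/275
  (X=0, Z=0, U=0, Y=0, W=4) weight 2/275
  (X=0, Z=0, U=0, Y=0, W=5) weight 2/275
  (X=0, Z=0, U=1, Y=2, W=2) weight 3/275
  (X=0, Z=0, U=1, Y=2, W=3) weight 3/275
  (X=0, Z=0, U=1, Y=2, W=4) weight 3/275
  (X=0, Z=0, U=1, Y=2, W=5) weight 3/275
  … 56 more
Group by Y:
  weight(Y=0) = 2/15
  weight(Y=2) = 1/5
Total weight = 2/15 + 1/5 = 1/3
P(Y=0 | obs) = 2/15 / 1/3 = 2/5
P(Y=2 | obs) = 1/5 / 1/3 = 3/5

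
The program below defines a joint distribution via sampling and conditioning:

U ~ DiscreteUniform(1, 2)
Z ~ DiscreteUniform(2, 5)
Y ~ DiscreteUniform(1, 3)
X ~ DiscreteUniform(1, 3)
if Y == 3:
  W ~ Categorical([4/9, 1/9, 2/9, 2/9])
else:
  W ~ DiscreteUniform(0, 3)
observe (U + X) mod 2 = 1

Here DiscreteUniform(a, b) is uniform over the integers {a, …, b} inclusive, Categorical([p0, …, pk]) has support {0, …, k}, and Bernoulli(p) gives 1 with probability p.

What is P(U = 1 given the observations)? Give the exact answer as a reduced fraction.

P(U = 1 | obs) = 1/3

Enumerate traces; 144 have nonzero weight after conditioning:
  (U=1, Z=2, Y=1, X=2, W=0) weight 1/288
  (U=1, Z=2, Y=1, X=2, W=1) weight 1/288
  (U=1, Z=2, Y=1, X=2, W=2) weight 1/288
  (U=1, Z=2, Y=1, X=2, W=3) weight 1/288
  (U=1, Z=2, Y=2, X=2, W=0) weight 1/288
  (U=1, Z=2, Y=2, X=2, W=1) weight 1/288
  (U=1, Z=2, Y=2, X=2, W=2) weight 1/288
  (U=1, Z=2, Y=2, X=2, W=3) weight 1/288
  (U=2, Z=2, Y=1, X=1, W=0) weight 1/288
  … 135 more
Group by U:
  weight(U=1) = 1/6
  weight(U=2) = 1/3
Total weight = 1/6 + 1/3 = 1/2
P(U=1 | obs) = 1/6 / 1/2 = 1/3
P(U=2 | obs) = 1/3 / 1/2 = 2/3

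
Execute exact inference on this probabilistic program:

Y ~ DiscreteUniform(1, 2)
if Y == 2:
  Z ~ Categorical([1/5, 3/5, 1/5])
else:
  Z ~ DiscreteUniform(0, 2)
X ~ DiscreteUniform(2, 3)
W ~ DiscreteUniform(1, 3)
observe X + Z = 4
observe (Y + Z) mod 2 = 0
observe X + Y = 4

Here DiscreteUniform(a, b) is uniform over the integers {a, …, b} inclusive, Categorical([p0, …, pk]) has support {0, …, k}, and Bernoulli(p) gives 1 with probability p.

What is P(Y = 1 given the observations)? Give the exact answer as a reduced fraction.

P(Y = 1 | obs) = 5/8

Enumerate traces; 6 have nonzero weight after conditioning:
  (Y=1, Z=1, X=3, W=1) weight 1/36
  (Y=1, Z=1, X=3, W=2) weight 1/36
  (Y=1, Z=1, X=3, W=3) weight 1/36
  (Y=2, Z=2, X=2, W=1) weight 1/60
  (Y=2, Z=2, X=2, W=2) weight 1/60
  (Y=2, Z=2, X=2, W=3) weight 1/60
Group by Y:
  weight(Y=1) = 1/12
  weight(Y=2) = 1/20
Total weight = 1/12 + 1/20 = 2/15
P(Y=1 | obs) = 1/12 / 2/15 = 5/8
P(Y=2 | obs) = 1/20 / 2/15 = 3/8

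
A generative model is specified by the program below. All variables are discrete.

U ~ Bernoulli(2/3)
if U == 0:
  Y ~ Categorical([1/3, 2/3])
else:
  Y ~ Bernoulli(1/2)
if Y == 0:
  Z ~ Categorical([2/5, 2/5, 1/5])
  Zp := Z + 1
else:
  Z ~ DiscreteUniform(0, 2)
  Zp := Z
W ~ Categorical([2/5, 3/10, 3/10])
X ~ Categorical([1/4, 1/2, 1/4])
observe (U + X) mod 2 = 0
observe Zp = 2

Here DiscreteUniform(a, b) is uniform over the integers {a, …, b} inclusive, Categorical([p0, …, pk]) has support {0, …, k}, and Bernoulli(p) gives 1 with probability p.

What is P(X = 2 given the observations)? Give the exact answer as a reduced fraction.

Enumerate traces; 18 have nonzero weight after conditioning:
  (U=0, Y=0, Z=1, W=0, X=0) weight 1/225
  (U=0, Y=0, Z=1, W=0, X=2) weight 1/225
  (U=0, Y=0, Z=1, W=1, X=0) weight 1/300
  (U=0, Y=0, Z=1, W=1, X=2) weight 1/300
  (U=0, Y=0, Z=1, W=2, X=0) weight 1/300
  (U=0, Y=0, Z=1, W=2, X=2) weight 1/300
  (U=0, Y=1, Z=2, W=0, X=0) weight 1/135
  (U=0, Y=1, Z=2, W=0, X=2) weight 1/135
  (U=1, Y=0, Z=1, W=0, X=1) weight 2/75
  … 9 more
Group by X:
  weight(X=0) = 4/135
  weight(X=1) = 11/90
  weight(X=2) = 4/135
Total weight = 4/135 + 11/90 + 4/135 = 49/270
P(X=0 | obs) = 4/135 / 49/270 = 8/49
P(X=1 | obs) = 11/90 / 49/270 = 33/49
P(X=2 | obs) = 4/135 / 49/270 = 8/49

P(X = 2 | obs) = 8/49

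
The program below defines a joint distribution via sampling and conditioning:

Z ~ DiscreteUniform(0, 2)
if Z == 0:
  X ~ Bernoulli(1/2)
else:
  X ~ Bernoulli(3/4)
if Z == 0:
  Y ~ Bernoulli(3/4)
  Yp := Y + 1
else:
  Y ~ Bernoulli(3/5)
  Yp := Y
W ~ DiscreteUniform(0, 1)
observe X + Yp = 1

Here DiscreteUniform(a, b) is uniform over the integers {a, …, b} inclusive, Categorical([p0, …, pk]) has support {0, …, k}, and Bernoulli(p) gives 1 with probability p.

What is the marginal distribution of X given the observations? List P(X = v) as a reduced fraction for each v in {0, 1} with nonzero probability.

Enumerate traces; 10 have nonzero weight after conditioning:
  (Z=0, X=0, Y=0, W=0) weight 1/48
  (Z=0, X=0, Y=0, W=1) weight 1/48
  (Z=1, X=0, Y=1, W=0) weight 1/40
  (Z=1, X=0, Y=1, W=1) weight 1/40
  (Z=1, X=1, Y=0, W=0) weight 1/20
  (Z=1, X=1, Y=0, W=1) weight 1/20
  (Z=2, X=0, Y=1, W=0) weight 1/40
  (Z=2, X=0, Y=1, W=1) weight 1/40
  … 2 more
Group by X:
  weight(X=0) = 17/120
  weight(X=1) = 1/5
Total weight = 17/120 + 1/5 = 41/120
P(X=0 | obs) = 17/120 / 41/120 = 17/41
P(X=1 | obs) = 1/5 / 41/120 = 24/41

P(X=0) = 17/41, P(X=1) = 24/41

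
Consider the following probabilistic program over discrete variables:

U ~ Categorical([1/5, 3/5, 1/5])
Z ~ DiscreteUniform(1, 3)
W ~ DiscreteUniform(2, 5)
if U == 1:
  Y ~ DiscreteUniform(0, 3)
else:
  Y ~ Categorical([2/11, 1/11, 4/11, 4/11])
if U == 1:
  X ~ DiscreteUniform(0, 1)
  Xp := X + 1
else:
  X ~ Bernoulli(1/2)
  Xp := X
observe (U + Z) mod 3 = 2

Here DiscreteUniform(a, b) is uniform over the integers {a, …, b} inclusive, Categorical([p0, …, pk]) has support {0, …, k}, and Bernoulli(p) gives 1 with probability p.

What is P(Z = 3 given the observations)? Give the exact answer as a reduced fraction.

Enumerate traces; 96 have nonzero weight after conditioning:
  (U=0, Z=2, W=2, Y=0, X=0) weight 1/660
  (U=0, Z=2, W=2, Y=0, X=1) weight 1/660
  (U=0, Z=2, W=2, Y=1, X=0) weight 1/1320
  (U=0, Z=2, W=2, Y=1, X=1) weight 1/1320
  (U=0, Z=2, W=2, Y=2, X=0) weight 1/330
  (U=0, Z=2, W=2, Y=2, X=1) weight 1/330
  (U=0, Z=2, W=2, Y=3, X=0) weight 1/330
  (U=0, Z=2, W=2, Y=3, X=1) weight 1/330
  (U=1, Z=1, W=2, Y=0, X=0) weight 1/160
  (U=2, Z=3, W=2, Y=0, X=0) weight 1/660
  … 86 more
Group by Z:
  weight(Z=1) = 1/5
  weight(Z=2) = 1/15
  weight(Z=3) = 1/15
Total weight = 1/5 + 1/15 + 1/15 = 1/3
P(Z=1 | obs) = 1/5 / 1/3 = 3/5
P(Z=2 | obs) = 1/15 / 1/3 = 1/5
P(Z=3 | obs) = 1/15 / 1/3 = 1/5

P(Z = 3 | obs) = 1/5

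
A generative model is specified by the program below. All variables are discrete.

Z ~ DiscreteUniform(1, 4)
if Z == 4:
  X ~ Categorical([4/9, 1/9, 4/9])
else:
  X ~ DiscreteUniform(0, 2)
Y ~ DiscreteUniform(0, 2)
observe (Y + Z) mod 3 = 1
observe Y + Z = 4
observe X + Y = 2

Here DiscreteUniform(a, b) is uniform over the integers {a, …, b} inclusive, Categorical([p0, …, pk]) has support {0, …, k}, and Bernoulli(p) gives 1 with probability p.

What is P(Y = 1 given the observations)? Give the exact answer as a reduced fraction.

P(Y = 1 | obs) = 3/10

Enumerate traces; 3 have nonzero weight after conditioning:
  (Z=2, X=0, Y=2) weight 1/36
  (Z=3, X=1, Y=1) weight 1/36
  (Z=4, X=2, Y=0) weight 1/27
Group by Y:
  weight(Y=0) = 1/27
  weight(Y=1) = 1/36
  weight(Y=2) = 1/36
Total weight = 1/27 + 1/36 + 1/36 = 5/54
P(Y=0 | obs) = 1/27 / 5/54 = 2/5
P(Y=1 | obs) = 1/36 / 5/54 = 3/10
P(Y=2 | obs) = 1/36 / 5/54 = 3/10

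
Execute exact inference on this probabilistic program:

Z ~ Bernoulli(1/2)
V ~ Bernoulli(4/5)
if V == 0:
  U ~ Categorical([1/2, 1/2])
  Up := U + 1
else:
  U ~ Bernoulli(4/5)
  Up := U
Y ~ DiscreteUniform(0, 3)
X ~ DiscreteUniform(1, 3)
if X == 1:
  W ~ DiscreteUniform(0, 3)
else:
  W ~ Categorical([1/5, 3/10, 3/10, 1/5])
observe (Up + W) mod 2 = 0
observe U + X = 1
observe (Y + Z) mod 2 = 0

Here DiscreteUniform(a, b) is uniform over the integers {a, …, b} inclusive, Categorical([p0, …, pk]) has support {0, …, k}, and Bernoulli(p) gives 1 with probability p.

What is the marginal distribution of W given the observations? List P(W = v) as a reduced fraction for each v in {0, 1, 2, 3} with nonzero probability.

P(W=0) = 4/13, P(W=1) = 5/26, P(W=2) = 4/13, P(W=3) = 5/26

Enumerate traces; 16 have nonzero weight after conditioning:
  (Z=0, V=0, U=0, Y=0, X=1, W=1) weight 1/960
  (Z=0, V=0, U=0, Y=0, X=1, W=3) weight 1/960
  (Z=0, V=0, U=0, Y=2, X=1, W=1) weight 1/960
  (Z=0, V=0, U=0, Y=2, X=1, W=3) weight 1/960
  (Z=0, V=1, U=0, Y=0, X=1, W=0) weight 1/600
  (Z=0, V=1, U=0, Y=0, X=1, W=2) weight 1/600
  (Z=0, V=1, U=0, Y=2, X=1, W=0) weight 1/600
  (Z=0, V=1, U=0, Y=2, X=1, W=2) weight 1/600
  … 8 more
Group by W:
  weight(W=0) = 1/150
  weight(W=1) = 1/240
  weight(W=2) = 1/150
  weight(W=3) = 1/240
Total weight = 1/150 + 1/240 + 1/150 + 1/240 = 13/600
P(W=0 | obs) = 1/150 / 13/600 = 4/13
P(W=1 | obs) = 1/240 / 13/600 = 5/26
P(W=2 | obs) = 1/150 / 13/600 = 4/13
P(W=3 | obs) = 1/240 / 13/600 = 5/26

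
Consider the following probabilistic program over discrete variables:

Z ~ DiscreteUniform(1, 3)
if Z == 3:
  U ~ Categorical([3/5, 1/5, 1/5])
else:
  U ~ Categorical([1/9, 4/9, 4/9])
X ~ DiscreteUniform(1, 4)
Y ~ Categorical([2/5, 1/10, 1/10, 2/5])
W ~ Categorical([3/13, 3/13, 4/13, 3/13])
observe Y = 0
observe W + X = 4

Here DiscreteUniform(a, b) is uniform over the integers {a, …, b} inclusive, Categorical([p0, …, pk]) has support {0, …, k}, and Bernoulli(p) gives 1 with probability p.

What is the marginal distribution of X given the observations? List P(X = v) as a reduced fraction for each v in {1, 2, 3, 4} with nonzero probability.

P(X=1) = 3/13, P(X=2) = 4/13, P(X=3) = 3/13, P(X=4) = 3/13

Enumerate traces; 36 have nonzero weight after conditioning:
  (Z=1, U=0, X=1, Y=0, W=3) weight 1/1170
  (Z=1, U=0, X=2, Y=0, W=2) weight 2/1755
  (Z=1, U=0, X=3, Y=0, W=1) weight 1/1170
  (Z=1, U=0, X=4, Y=0, W=0) weight 1/1170
  (Z=1, U=1, X=1, Y=0, W=3) weight 2/585
  (Z=1, U=1, X=2, Y=0, W=2) weight 8/1755
  (Z=1, U=1, X=3, Y=0, W=1) weight 2/585
  (Z=1, U=1, X=4, Y=0, W=0) weight 2/585
  … 28 more
Group by X:
  weight(X=1) = 3/130
  weight(X=2) = 2/65
  weight(X=3) = 3/130
  weight(X=4) = 3/130
Total weight = 3/130 + 2/65 + 3/130 + 3/130 = 1/10
P(X=1 | obs) = 3/130 / 1/10 = 3/13
P(X=2 | obs) = 2/65 / 1/10 = 4/13
P(X=3 | obs) = 3/130 / 1/10 = 3/13
P(X=4 | obs) = 3/130 / 1/10 = 3/13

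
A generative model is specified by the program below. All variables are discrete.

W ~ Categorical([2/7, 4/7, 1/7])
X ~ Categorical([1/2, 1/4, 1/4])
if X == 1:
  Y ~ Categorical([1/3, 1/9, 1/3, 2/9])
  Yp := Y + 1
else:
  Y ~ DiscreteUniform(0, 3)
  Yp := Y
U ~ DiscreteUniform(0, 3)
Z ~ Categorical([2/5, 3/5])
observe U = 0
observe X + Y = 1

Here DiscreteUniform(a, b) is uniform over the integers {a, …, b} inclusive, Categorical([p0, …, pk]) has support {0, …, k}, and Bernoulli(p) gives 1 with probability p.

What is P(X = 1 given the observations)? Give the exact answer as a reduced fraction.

Enumerate traces; 12 have nonzero weight after conditioning:
  (W=0, X=0, Y=1, U=0, Z=0) weight 1/280
  (W=0, X=0, Y=1, U=0, Z=1) weight 3/560
  (W=0, X=1, Y=0, U=0, Z=0) weight 1/420
  (W=0, X=1, Y=0, U=0, Z=1) weight 1/280
  (W=1, X=0, Y=1, U=0, Z=0) weight 1/140
  (W=1, X=0, Y=1, U=0, Z=1) weight 3/280
  (W=1, X=1, Y=0, U=0, Z=0) weight 1/210
  (W=1, X=1, Y=0, U=0, Z=1) weight 1/140
  … 4 more
Group by X:
  weight(X=0) = 1/32
  weight(X=1) = 1/48
Total weight = 1/32 + 1/48 = 5/96
P(X=0 | obs) = 1/32 / 5/96 = 3/5
P(X=1 | obs) = 1/48 / 5/96 = 2/5

P(X = 1 | obs) = 2/5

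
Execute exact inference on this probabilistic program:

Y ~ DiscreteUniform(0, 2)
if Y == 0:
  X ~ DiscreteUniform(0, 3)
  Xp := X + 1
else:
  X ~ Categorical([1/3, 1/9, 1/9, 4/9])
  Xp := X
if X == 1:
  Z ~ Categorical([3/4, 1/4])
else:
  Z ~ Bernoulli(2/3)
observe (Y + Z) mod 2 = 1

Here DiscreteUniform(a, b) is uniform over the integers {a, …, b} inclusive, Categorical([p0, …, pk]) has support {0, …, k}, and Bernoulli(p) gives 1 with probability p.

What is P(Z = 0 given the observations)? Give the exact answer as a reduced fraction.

Enumerate traces; 12 have nonzero weight after conditioning:
  (Y=0, X=0, Z=1) weight 1/18
  (Y=0, X=1, Z=1) weight 1/48
  (Y=0, X=2, Z=1) weight 1/18
  (Y=0, X=3, Z=1) weight 1/18
  (Y=1, X=0, Z=0) weight 1/27
  (Y=1, X=1, Z=0) weight 1/36
  (Y=1, X=2, Z=0) weight 1/81
  (Y=1, X=3, Z=0) weight 4/81
  … 4 more
Group by Z:
  weight(Z=0) = 41/324
  weight(Z=1) = 511/1296
Total weight = 41/324 + 511/1296 = 25/48
P(Z=0 | obs) = 41/324 / 25/48 = 164/675
P(Z=1 | obs) = 511/1296 / 25/48 = 511/675

P(Z = 0 | obs) = 164/675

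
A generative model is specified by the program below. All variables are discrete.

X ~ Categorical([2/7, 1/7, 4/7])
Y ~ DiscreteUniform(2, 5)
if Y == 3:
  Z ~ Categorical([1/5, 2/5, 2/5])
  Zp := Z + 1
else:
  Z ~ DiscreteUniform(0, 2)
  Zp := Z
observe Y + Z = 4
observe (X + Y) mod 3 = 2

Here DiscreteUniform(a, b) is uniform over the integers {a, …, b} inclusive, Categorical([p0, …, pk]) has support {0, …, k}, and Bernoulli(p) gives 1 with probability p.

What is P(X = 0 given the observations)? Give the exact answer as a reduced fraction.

Enumerate traces; 3 have nonzero weight after conditioning:
  (X=0, Y=2, Z=2) weight 1/42
  (X=1, Y=4, Z=0) weight 1/84
  (X=2, Y=3, Z=1) weight 2/35
Group by X:
  weight(X=0) = 1/42
  weight(X=1) = 1/84
  weight(X=2) = 2/35
Total weight = 1/42 + 1/84 + 2/35 = 13/140
P(X=0 | obs) = 1/42 / 13/140 = 10/39
P(X=1 | obs) = 1/84 / 13/140 = 5/39
P(X=2 | obs) = 2/35 / 13/140 = 8/13

P(X = 0 | obs) = 10/39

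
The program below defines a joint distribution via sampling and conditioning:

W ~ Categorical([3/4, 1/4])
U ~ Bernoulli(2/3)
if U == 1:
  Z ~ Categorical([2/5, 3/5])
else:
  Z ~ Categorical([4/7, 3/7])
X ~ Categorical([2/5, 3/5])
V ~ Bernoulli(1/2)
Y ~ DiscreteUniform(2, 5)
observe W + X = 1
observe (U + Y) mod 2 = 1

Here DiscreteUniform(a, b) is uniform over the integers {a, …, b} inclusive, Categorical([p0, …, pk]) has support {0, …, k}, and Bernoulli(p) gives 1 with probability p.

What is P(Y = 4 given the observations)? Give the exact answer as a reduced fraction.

Enumerate traces; 32 have nonzero weight after conditioning:
  (W=0, U=0, Z=0, X=1, V=0, Y=3) weight 3/280
  (W=0, U=0, Z=0, X=1, V=0, Y=5) weight 3/280
  (W=0, U=0, Z=0, X=1, V=1, Y=3) weight 3/280
  (W=0, U=0, Z=0, X=1, V=1, Y=5) weight 3/280
  (W=0, U=0, Z=1, X=1, V=0, Y=3) weight 9/1120
  (W=0, U=0, Z=1, X=1, V=0, Y=5) weight 9/1120
  (W=0, U=0, Z=1, X=1, V=1, Y=3) weight 9/1120
  (W=0, U=0, Z=1, X=1, V=1, Y=5) weight 9/1120
  (W=0, U=1, Z=0, X=1, V=0, Y=2) weight 3/200
  (W=0, U=1, Z=0, X=1, V=0, Y=4) weight 3/200
  … 22 more
Group by Y:
  weight(Y=2) = 11/120
  weight(Y=3) = 11/240
  weight(Y=4) = 11/120
  weight(Y=5) = 11/240
Total weight = 11/120 + 11/240 + 11/120 + 11/240 = 11/40
P(Y=2 | obs) = 11/120 / 11/40 = 1/3
P(Y=3 | obs) = 11/240 / 11/40 = 1/6
P(Y=4 | obs) = 11/120 / 11/40 = 1/3
P(Y=5 | obs) = 11/240 / 11/40 = 1/6

P(Y = 4 | obs) = 1/3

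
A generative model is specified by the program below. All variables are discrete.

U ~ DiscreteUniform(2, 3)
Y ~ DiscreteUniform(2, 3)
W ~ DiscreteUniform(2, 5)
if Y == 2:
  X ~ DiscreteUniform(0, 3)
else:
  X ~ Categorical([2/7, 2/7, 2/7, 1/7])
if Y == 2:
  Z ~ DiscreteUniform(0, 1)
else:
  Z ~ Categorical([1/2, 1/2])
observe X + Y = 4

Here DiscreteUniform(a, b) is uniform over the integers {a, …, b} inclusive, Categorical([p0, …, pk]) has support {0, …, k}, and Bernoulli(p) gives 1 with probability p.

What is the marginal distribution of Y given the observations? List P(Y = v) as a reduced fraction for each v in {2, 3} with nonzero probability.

P(Y=2) = 7/15, P(Y=3) = 8/15

Enumerate traces; 32 have nonzero weight after conditioning:
  (U=2, Y=2, W=2, X=2, Z=0) weight 1/128
  (U=2, Y=2, W=2, X=2, Z=1) weight 1/128
  (U=2, Y=2, W=3, X=2, Z=0) weight 1/128
  (U=2, Y=2, W=3, X=2, Z=1) weight 1/128
  (U=2, Y=2, W=4, X=2, Z=0) weight 1/128
  (U=2, Y=2, W=4, X=2, Z=1) weight 1/128
  (U=2, Y=2, W=5, X=2, Z=0) weight 1/128
  (U=2, Y=2, W=5, X=2, Z=1) weight 1/128
  (U=2, Y=3, W=2, X=1, Z=0) weight 1/112
  … 23 more
Group by Y:
  weight(Y=2) = 1/8
  weight(Y=3) = 1/7
Total weight = 1/8 + 1/7 = 15/56
P(Y=2 | obs) = 1/8 / 15/56 = 7/15
P(Y=3 | obs) = 1/7 / 15/56 = 8/15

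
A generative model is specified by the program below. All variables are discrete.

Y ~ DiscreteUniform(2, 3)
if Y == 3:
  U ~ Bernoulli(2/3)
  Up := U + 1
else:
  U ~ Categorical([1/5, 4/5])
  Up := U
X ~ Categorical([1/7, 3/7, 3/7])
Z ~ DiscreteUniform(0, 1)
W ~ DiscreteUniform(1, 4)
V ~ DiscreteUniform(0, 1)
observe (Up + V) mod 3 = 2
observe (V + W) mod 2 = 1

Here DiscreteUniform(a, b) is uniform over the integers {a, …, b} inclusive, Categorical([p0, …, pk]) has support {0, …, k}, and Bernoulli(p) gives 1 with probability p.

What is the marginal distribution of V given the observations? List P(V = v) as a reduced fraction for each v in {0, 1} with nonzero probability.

P(V=0) = 10/27, P(V=1) = 17/27

Enumerate traces; 36 have nonzero weight after conditioning:
  (Y=2, U=1, X=0, Z=0, W=2, V=1) weight 1/280
  (Y=2, U=1, X=0, Z=0, W=4, V=1) weight 1/280
  (Y=2, U=1, X=0, Z=1, W=2, V=1) weight 1/280
  (Y=2, U=1, X=0, Z=1, W=4, V=1) weight 1/280
  (Y=2, U=1, X=1, Z=0, W=2, V=1) weight 3/280
  (Y=2, U=1, X=1, Z=0, W=4, V=1) weight 3/280
  (Y=2, U=1, X=1, Z=1, W=2, V=1) weight 3/280
  (Y=2, U=1, X=1, Z=1, W=4, V=1) weight 3/280
  (Y=3, U=1, X=0, Z=0, W=1, V=0) weight 1/336
  … 27 more
Group by V:
  weight(V=0) = 1/12
  weight(V=1) = 17/120
Total weight = 1/12 + 17/120 = 9/40
P(V=0 | obs) = 1/12 / 9/40 = 10/27
P(V=1 | obs) = 17/120 / 9/40 = 17/27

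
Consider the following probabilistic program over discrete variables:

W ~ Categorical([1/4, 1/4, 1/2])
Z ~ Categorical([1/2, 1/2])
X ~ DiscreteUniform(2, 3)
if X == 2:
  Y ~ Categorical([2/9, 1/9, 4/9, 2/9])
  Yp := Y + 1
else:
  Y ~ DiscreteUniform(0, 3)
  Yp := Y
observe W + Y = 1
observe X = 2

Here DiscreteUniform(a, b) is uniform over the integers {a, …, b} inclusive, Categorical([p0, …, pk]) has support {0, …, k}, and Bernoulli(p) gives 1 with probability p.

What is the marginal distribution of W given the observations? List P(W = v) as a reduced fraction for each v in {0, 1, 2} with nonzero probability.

P(W=0) = 1/3, P(W=1) = 2/3

Enumerate traces; 4 have nonzero weight after conditioning:
  (W=0, Z=0, X=2, Y=1) weight 1/144
  (W=0, Z=1, X=2, Y=1) weight 1/144
  (W=1, Z=0, X=2, Y=0) weight 1/72
  (W=1, Z=1, X=2, Y=0) weight 1/72
Group by W:
  weight(W=0) = 1/72
  weight(W=1) = 1/36
Total weight = 1/72 + 1/36 = 1/24
P(W=0 | obs) = 1/72 / 1/24 = 1/3
P(W=1 | obs) = 1/36 / 1/24 = 2/3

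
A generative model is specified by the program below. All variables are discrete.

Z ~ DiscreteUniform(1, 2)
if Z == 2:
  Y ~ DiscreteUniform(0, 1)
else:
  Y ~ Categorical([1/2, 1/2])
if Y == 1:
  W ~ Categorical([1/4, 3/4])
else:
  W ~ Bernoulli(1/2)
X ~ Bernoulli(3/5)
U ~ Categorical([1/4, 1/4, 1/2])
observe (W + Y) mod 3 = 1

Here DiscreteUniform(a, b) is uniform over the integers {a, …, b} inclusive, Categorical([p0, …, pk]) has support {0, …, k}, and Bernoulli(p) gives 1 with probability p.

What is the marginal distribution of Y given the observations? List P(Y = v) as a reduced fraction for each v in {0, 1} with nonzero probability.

Enumerate traces; 24 have nonzero weight after conditioning:
  (Z=1, Y=0, W=1, X=0, U=0) weight 1/80
  (Z=1, Y=0, W=1, X=0, U=1) weight 1/80
  (Z=1, Y=0, W=1, X=0, U=2) weight 1/40
  (Z=1, Y=0, W=1, X=1, U=0) weight 3/160
  (Z=1, Y=0, W=1, X=1, U=1) weight 3/160
  (Z=1, Y=0, W=1, X=1, U=2) weight 3/80
  (Z=1, Y=1, W=0, X=0, U=0) weight 1/160
  (Z=1, Y=1, W=0, X=0, U=1) weight 1/160
  … 16 more
Group by Y:
  weight(Y=0) = 1/4
  weight(Y=1) = 1/8
Total weight = 1/4 + 1/8 = 3/8
P(Y=0 | obs) = 1/4 / 3/8 = 2/3
P(Y=1 | obs) = 1/8 / 3/8 = 1/3

P(Y=0) = 2/3, P(Y=1) = 1/3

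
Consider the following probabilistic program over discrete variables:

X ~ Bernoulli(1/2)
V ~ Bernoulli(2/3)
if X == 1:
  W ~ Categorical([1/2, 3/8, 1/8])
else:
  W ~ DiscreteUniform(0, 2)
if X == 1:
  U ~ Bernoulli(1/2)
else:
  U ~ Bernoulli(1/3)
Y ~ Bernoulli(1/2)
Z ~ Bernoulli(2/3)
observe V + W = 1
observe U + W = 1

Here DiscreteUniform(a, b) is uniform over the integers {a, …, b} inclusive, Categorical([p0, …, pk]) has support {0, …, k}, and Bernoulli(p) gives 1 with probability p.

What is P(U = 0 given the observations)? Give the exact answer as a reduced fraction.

Enumerate traces; 16 have nonzero weight after conditioning:
  (X=0, V=0, W=1, U=0, Y=0, Z=0) weight 1/162
  (X=0, V=0, W=1, U=0, Y=0, Z=1) weight 1/81
  (X=0, V=0, W=1, U=0, Y=1, Z=0) weight 1/162
  (X=0, V=0, W=1, U=0, Y=1, Z=1) weight 1/81
  (X=0, V=1, W=0, U=1, Y=0, Z=0) weight 1/162
  (X=0, V=1, W=0, U=1, Y=0, Z=1) weight 1/81
  (X=0, V=1, W=0, U=1, Y=1, Z=0) weight 1/162
  (X=0, V=1, W=0, U=1, Y=1, Z=1) weight 1/81
  … 8 more
Group by U:
  weight(U=0) = 59/864
  weight(U=1) = 13/108
Total weight = 59/864 + 13/108 = 163/864
P(U=0 | obs) = 59/864 / 163/864 = 59/163
P(U=1 | obs) = 13/108 / 163/864 = 104/163

P(U = 0 | obs) = 59/163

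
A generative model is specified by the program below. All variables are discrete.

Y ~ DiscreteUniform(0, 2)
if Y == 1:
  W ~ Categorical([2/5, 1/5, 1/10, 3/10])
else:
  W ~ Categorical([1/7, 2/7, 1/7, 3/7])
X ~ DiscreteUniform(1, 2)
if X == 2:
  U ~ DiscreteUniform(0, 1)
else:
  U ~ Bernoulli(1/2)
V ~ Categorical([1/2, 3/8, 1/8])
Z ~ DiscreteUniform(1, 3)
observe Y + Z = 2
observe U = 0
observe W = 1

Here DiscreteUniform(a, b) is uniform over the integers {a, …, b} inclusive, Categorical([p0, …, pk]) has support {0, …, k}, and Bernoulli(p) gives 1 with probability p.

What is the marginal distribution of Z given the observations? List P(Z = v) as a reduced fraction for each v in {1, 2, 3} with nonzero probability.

P(Z=1) = 7/17, P(Z=2) = 10/17

Enumerate traces; 12 have nonzero weight after conditioning:
  (Y=0, W=1, X=1, U=0, V=0, Z=2) weight 1/252
  (Y=0, W=1, X=1, U=0, V=1, Z=2) weight 1/336
  (Y=0, W=1, X=1, U=0, V=2, Z=2) weight 1/1008
  (Y=0, W=1, X=2, U=0, V=0, Z=2) weight 1/252
  (Y=0, W=1, X=2, U=0, V=1, Z=2) weight 1/336
  (Y=0, W=1, X=2, U=0, V=2, Z=2) weight 1/1008
  (Y=1, W=1, X=1, U=0, V=0, Z=1) weight 1/360
  (Y=1, W=1, X=1, U=0, V=1, Z=1) weight 1/480
  … 4 more
Group by Z:
  weight(Z=1) = 1/90
  weight(Z=2) = 1/63
Total weight = 1/90 + 1/63 = 17/630
P(Z=1 | obs) = 1/90 / 17/630 = 7/17
P(Z=2 | obs) = 1/63 / 17/630 = 10/17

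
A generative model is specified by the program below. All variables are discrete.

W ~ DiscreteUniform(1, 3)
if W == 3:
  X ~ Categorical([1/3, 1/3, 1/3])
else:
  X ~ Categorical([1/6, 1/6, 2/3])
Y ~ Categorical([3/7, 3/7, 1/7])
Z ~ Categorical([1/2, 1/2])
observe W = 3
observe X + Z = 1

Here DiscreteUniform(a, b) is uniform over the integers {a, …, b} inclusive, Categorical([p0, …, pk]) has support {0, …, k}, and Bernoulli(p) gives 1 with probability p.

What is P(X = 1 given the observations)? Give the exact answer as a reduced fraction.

P(X = 1 | obs) = 1/2

Enumerate traces; 6 have nonzero weight after conditioning:
  (W=3, X=0, Y=0, Z=1) weight 1/42
  (W=3, X=0, Y=1, Z=1) weight 1/42
  (W=3, X=0, Y=2, Z=1) weight 1/126
  (W=3, X=1, Y=0, Z=0) weight 1/42
  (W=3, X=1, Y=1, Z=0) weight 1/42
  (W=3, X=1, Y=2, Z=0) weight 1/126
Group by X:
  weight(X=0) = 1/18
  weight(X=1) = 1/18
Total weight = 1/18 + 1/18 = 1/9
P(X=0 | obs) = 1/18 / 1/9 = 1/2
P(X=1 | obs) = 1/18 / 1/9 = 1/2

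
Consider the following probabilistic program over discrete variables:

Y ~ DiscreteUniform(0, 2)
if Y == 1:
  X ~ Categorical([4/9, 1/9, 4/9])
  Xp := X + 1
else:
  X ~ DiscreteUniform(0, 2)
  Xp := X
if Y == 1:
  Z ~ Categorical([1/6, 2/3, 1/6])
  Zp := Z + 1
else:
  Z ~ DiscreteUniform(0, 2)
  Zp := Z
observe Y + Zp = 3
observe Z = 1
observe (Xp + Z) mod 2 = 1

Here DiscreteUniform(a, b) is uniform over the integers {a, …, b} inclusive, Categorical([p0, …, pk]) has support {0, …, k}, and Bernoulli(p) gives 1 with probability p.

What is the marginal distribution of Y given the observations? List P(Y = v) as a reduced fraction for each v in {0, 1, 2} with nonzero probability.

P(Y=1) = 1/4, P(Y=2) = 3/4

Enumerate traces; 3 have nonzero weight after conditioning:
  (Y=1, X=1, Z=1) weight 2/81
  (Y=2, X=0, Z=1) weight 1/27
  (Y=2, X=2, Z=1) weight 1/27
Group by Y:
  weight(Y=1) = 2/81
  weight(Y=2) = 2/27
Total weight = 2/81 + 2/27 = 8/81
P(Y=1 | obs) = 2/81 / 8/81 = 1/4
P(Y=2 | obs) = 2/27 / 8/81 = 3/4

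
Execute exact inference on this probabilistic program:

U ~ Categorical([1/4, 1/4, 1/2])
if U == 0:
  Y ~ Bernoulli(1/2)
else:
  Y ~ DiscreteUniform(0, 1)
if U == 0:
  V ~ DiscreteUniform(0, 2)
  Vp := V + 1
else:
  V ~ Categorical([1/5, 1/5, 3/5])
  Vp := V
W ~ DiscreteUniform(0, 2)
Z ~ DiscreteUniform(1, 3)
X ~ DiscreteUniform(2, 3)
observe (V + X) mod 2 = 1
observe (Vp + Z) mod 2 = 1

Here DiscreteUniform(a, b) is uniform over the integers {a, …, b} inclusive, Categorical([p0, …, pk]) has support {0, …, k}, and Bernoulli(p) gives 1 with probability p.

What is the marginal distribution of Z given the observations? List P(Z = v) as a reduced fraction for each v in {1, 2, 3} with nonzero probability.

Enumerate traces; 84 have nonzero weight after conditioning:
  (U=0, Y=0, V=0, W=0, Z=2, X=3) weight 1/432
  (U=0, Y=0, V=0, W=1, Z=2, X=3) weight 1/432
  (U=0, Y=0, V=0, W=2, Z=2, X=3) weight 1/432
  (U=0, Y=0, V=1, W=0, Z=1, X=2) weight 1/432
  (U=0, Y=0, V=1, W=0, Z=3, X=2) weight 1/432
  (U=0, Y=0, V=1, W=1, Z=1, X=2) weight 1/432
  (U=0, Y=0, V=1, W=1, Z=3, X=2) weight 1/432
  (U=0, Y=0, V=1, W=2, Z=1, X=2) weight 1/432
  … 76 more
Group by Z:
  weight(Z=1) = 41/360
  weight(Z=2) = 19/360
  weight(Z=3) = 41/360
Total weight = 41/360 + 19/360 + 41/360 = 101/360
P(Z=1 | obs) = 41/360 / 101/360 = 41/101
P(Z=2 | obs) = 19/360 / 101/360 = 19/101
P(Z=3 | obs) = 41/360 / 101/360 = 41/101

P(Z=1) = 41/101, P(Z=2) = 19/101, P(Z=3) = 41/101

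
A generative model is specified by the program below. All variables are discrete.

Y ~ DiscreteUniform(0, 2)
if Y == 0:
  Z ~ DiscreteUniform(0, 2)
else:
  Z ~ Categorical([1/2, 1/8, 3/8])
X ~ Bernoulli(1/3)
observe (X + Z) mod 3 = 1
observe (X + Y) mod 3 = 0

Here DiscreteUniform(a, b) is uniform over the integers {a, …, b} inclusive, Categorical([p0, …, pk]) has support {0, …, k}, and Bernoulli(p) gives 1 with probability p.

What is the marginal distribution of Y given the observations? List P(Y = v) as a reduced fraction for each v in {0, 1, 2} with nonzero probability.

P(Y=0) = 4/7, P(Y=2) = 3/7

Enumerate traces; 2 have nonzero weight after conditioning:
  (Y=0, Z=1, X=0) weight 2/27
  (Y=2, Z=0, X=1) weight 1/18
Group by Y:
  weight(Y=0) = 2/27
  weight(Y=2) = 1/18
Total weight = 2/27 + 1/18 = 7/54
P(Y=0 | obs) = 2/27 / 7/54 = 4/7
P(Y=2 | obs) = 1/18 / 7/54 = 3/7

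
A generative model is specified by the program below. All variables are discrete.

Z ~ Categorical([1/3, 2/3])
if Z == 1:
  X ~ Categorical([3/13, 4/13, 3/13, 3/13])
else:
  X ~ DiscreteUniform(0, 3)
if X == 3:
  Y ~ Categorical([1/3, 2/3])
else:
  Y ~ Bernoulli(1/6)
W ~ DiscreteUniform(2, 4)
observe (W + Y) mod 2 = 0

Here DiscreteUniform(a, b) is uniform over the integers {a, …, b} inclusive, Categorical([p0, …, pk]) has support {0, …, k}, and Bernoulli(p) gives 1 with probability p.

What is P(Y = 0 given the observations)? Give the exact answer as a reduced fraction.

Enumerate traces; 24 have nonzero weight after conditioning:
  (Z=0, X=0, Y=0, W=2) weight 5/216
  (Z=0, X=0, Y=0, W=4) weight 5/216
  (Z=0, X=0, Y=1, W=3) weight 1/216
  (Z=0, X=1, Y=0, W=2) weight 5/216
  (Z=0, X=1, Y=0, W=4) weight 5/216
  (Z=0, X=1, Y=1, W=3) weight 1/216
  (Z=0, X=2, Y=0, W=2) weight 5/216
  (Z=0, X=2, Y=0, W=4) weight 5/216
  … 16 more
Group by Y:
  weight(Y=0) = 223/468
  weight(Y=1) = 89/936
Total weight = 223/468 + 89/936 = 535/936
P(Y=0 | obs) = 223/468 / 535/936 = 446/535
P(Y=1 | obs) = 89/936 / 535/936 = 89/535

P(Y = 0 | obs) = 446/535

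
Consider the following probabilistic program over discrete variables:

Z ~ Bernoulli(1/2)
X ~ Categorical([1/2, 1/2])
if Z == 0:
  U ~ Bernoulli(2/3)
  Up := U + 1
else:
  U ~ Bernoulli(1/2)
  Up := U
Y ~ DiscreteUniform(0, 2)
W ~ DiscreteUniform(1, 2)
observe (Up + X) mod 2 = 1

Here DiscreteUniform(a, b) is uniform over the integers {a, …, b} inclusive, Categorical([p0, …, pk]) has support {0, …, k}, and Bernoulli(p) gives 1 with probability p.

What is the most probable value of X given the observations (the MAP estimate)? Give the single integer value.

argmax_v P(X = v | obs) = 1

Enumerate traces; 24 have nonzero weight after conditioning:
  (Z=0, X=0, U=0, Y=0, W=1) weight 1/72
  (Z=0, X=0, U=0, Y=0, W=2) weight 1/72
  (Z=0, X=0, U=0, Y=1, W=1) weight 1/72
  (Z=0, X=0, U=0, Y=1, W=2) weight 1/72
  (Z=0, X=0, U=0, Y=2, W=1) weight 1/72
  (Z=0, X=0, U=0, Y=2, W=2) weight 1/72
  (Z=0, X=1, U=1, Y=0, W=1) weight 1/36
  (Z=0, X=1, U=1, Y=0, W=2) weight 1/36
  … 16 more
Group by X:
  weight(X=0) = 5/24
  weight(X=1) = 7/24
Total weight = 5/24 + 7/24 = 1/2
P(X=0 | obs) = 5/24 / 1/2 = 5/12
P(X=1 | obs) = 7/24 / 1/2 = 7/12
argmax = 1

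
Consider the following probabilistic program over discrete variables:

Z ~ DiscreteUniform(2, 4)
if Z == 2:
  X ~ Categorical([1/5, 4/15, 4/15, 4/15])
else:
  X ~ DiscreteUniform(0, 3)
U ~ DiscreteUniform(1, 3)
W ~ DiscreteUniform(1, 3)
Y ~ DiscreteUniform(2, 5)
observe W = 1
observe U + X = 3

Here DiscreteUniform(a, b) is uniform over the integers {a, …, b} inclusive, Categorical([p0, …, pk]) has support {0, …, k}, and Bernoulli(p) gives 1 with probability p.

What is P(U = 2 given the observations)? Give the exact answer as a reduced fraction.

Enumerate traces; 36 have nonzero weight after conditioning:
  (Z=2, X=0, U=3, W=1, Y=2) weight 1/540
  (Z=2, X=0, U=3, W=1, Y=3) weight 1/540
  (Z=2, X=0, U=3, W=1, Y=4) weight 1/540
  (Z=2, X=0, U=3, W=1, Y=5) weight 1/540
  (Z=2, X=1, U=2, W=1, Y=2) weight 1/405
  (Z=2, X=1, U=2, W=1, Y=3) weight 1/405
  (Z=2, X=1, U=2, W=1, Y=4) weight 1/405
  (Z=2, X=1, U=2, W=1, Y=5) weight 1/405
  (Z=2, X=2, U=1, W=1, Y=2) weight 1/405
  … 27 more
Group by U:
  weight(U=1) = 23/810
  weight(U=2) = 23/810
  weight(U=3) = 7/270
Total weight = 23/810 + 23/810 + 7/270 = 67/810
P(U=1 | obs) = 23/810 / 67/810 = 23/67
P(U=2 | obs) = 23/810 / 67/810 = 23/67
P(U=3 | obs) = 7/270 / 67/810 = 21/67

P(U = 2 | obs) = 23/67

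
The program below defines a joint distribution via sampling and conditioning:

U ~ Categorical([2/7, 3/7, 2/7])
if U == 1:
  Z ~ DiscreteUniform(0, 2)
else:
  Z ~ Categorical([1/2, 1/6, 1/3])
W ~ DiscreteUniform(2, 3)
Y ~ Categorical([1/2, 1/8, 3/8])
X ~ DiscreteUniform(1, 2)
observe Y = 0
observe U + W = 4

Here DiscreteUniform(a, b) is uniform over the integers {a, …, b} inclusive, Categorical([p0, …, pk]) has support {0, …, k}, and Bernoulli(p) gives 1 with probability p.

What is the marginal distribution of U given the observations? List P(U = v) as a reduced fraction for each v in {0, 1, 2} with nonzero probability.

P(U=1) = 3/5, P(U=2) = 2/5

Enumerate traces; 12 have nonzero weight after conditioning:
  (U=1, Z=0, W=3, Y=0, X=1) weight 1/56
  (U=1, Z=0, W=3, Y=0, X=2) weight 1/56
  (U=1, Z=1, W=3, Y=0, X=1) weight 1/56
  (U=1, Z=1, W=3, Y=0, X=2) weight 1/56
  (U=1, Z=2, W=3, Y=0, X=1) weight 1/56
  (U=1, Z=2, W=3, Y=0, X=2) weight 1/56
  (U=2, Z=0, W=2, Y=0, X=1) weight 1/56
  (U=2, Z=0, W=2, Y=0, X=2) weight 1/56
  … 4 more
Group by U:
  weight(U=1) = 3/28
  weight(U=2) = 1/14
Total weight = 3/28 + 1/14 = 5/28
P(U=1 | obs) = 3/28 / 5/28 = 3/5
P(U=2 | obs) = 1/14 / 5/28 = 2/5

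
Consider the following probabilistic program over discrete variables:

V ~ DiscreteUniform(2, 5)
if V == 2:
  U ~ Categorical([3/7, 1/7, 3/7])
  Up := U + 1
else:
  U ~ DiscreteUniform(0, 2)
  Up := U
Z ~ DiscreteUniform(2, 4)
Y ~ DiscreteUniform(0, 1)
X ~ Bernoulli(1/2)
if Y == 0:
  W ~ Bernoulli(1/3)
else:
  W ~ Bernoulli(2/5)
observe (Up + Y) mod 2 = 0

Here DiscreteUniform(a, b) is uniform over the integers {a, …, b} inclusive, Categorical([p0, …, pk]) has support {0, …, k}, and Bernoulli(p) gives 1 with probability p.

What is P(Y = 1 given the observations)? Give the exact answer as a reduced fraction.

P(Y = 1 | obs) = 13/28

Enumerate traces; 144 have nonzero weight after conditioning:
  (V=2, U=0, Z=2, Y=1, X=0, W=0) weight 3/560
  (V=2, U=0, Z=2, Y=1, X=0, W=1) weight 1/280
  (V=2, U=0, Z=2, Y=1, X=1, W=0) weight 3/560
  (V=2, U=0, Z=2, Y=1, X=1, W=1) weight 1/280
  (V=2, U=0, Z=3, Y=1, X=0, W=0) weight 3/560
  (V=2, U=0, Z=3, Y=1, X=0, W=1) weight 1/280
  (V=2, U=0, Z=3, Y=1, X=1, W=0) weight 3/560
  (V=2, U=0, Z=3, Y=1, X=1, W=1) weight 1/280
  (V=2, U=1, Z=2, Y=0, X=0, W=0) weight 1/504
  … 135 more
Group by Y:
  weight(Y=0) = 15/56
  weight(Y=1) = 13/56
Total weight = 15/56 + 13/56 = 1/2
P(Y=0 | obs) = 15/56 / 1/2 = 15/28
P(Y=1 | obs) = 13/56 / 1/2 = 13/28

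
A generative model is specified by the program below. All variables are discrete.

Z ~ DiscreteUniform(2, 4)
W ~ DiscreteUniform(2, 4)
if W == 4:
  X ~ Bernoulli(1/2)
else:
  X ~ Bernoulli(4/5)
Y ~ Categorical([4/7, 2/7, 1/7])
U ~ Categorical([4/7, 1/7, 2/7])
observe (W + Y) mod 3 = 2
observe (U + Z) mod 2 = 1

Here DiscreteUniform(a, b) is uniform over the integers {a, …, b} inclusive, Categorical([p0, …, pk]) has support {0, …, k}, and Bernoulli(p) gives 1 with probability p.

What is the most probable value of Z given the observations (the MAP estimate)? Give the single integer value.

argmax_v P(Z = v | obs) = 3

Enumerate traces; 24 have nonzero weight after conditioning:
  (Z=2, W=2, X=0, Y=0, U=1) weight 4/2205
  (Z=2, W=2, X=1, Y=0, U=1) weight 16/2205
  (Z=2, W=3, X=0, Y=2, U=1) weight 1/2205
  (Z=2, W=3, X=1, Y=2, U=1) weight 4/2205
  (Z=2, W=4, X=0, Y=1, U=1) weight 1/441
  (Z=2, W=4, X=1, Y=1, U=1) weight 1/441
  (Z=3, W=2, X=0, Y=0, U=0) weight 16/2205
  (Z=3, W=2, X=0, Y=0, U=2) weight 8/2205
  (Z=4, W=2, X=0, Y=0, U=1) weight 4/2205
  … 15 more
Group by Z:
  weight(Z=2) = 1/63
  weight(Z=3) = 2/21
  weight(Z=4) = 1/63
Total weight = 1/63 + 2/21 + 1/63 = 8/63
P(Z=2 | obs) = 1/63 / 8/63 = 1/8
P(Z=3 | obs) = 2/21 / 8/63 = 3/4
P(Z=4 | obs) = 1/63 / 8/63 = 1/8
argmax = 3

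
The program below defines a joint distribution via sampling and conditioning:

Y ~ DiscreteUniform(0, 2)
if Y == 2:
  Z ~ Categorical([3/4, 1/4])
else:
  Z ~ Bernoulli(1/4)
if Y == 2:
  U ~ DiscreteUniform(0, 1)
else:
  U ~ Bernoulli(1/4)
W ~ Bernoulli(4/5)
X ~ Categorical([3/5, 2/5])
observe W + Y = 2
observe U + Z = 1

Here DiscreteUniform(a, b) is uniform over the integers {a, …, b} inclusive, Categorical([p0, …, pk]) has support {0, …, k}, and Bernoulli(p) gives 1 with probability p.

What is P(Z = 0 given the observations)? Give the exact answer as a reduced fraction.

P(Z = 0 | obs) = 9/16

Enumerate traces; 8 have nonzero weight after conditioning:
  (Y=1, Z=0, U=1, W=1, X=0) weight 3/100
  (Y=1, Z=0, U=1, W=1, X=1) weight 1/50
  (Y=1, Z=1, U=0, W=1, X=0) weight 3/100
  (Y=1, Z=1, U=0, W=1, X=1) weight 1/50
  (Y=2, Z=0, U=1, W=0, X=0) weight 3/200
  (Y=2, Z=0, U=1, W=0, X=1) weight 1/100
  (Y=2, Z=1, U=0, W=0, X=0) weight 1/200
  (Y=2, Z=1, U=0, W=0, X=1) weight 1/300
Group by Z:
  weight(Z=0) = 3/40
  weight(Z=1) = 7/120
Total weight = 3/40 + 7/120 = 2/15
P(Z=0 | obs) = 3/40 / 2/15 = 9/16
P(Z=1 | obs) = 7/120 / 2/15 = 7/16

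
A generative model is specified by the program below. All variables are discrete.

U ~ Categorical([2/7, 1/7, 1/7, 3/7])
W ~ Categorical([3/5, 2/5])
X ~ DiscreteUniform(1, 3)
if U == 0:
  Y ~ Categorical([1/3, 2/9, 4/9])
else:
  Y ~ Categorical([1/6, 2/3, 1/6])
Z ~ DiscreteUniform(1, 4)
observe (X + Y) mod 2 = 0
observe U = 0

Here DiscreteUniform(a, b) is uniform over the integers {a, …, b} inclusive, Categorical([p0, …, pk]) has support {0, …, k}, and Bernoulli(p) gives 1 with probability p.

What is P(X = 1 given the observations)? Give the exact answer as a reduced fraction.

P(X = 1 | obs) = 2/11

Enumerate traces; 32 have nonzero weight after conditioning:
  (U=0, W=0, X=1, Y=1, Z=1) weight 1/315
  (U=0, W=0, X=1, Y=1, Z=2) weight 1/315
  (U=0, W=0, X=1, Y=1, Z=3) weight 1/315
  (U=0, W=0, X=1, Y=1, Z=4) weight 1/315
  (U=0, W=0, X=2, Y=0, Z=1) weight 1/210
  (U=0, W=0, X=2, Y=0, Z=2) weight 1/210
  (U=0, W=0, X=2, Y=0, Z=3) weight 1/210
  (U=0, W=0, X=2, Y=0, Z=4) weight 1/210
  (U=0, W=0, X=3, Y=1, Z=1) weight 1/315
  … 23 more
Group by X:
  weight(X=1) = 4/189
  weight(X=2) = 2/27
  weight(X=3) = 4/189
Total weight = 4/189 + 2/27 + 4/189 = 22/189
P(X=1 | obs) = 4/189 / 22/189 = 2/11
P(X=2 | obs) = 2/27 / 22/189 = 7/11
P(X=3 | obs) = 4/189 / 22/189 = 2/11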